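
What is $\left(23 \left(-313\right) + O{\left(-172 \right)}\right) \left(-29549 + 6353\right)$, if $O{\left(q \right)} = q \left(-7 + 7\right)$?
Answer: $166988004$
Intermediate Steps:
$O{\left(q \right)} = 0$ ($O{\left(q \right)} = q 0 = 0$)
$\left(23 \left(-313\right) + O{\left(-172 \right)}\right) \left(-29549 + 6353\right) = \left(23 \left(-313\right) + 0\right) \left(-29549 + 6353\right) = \left(-7199 + 0\right) \left(-23196\right) = \left(-7199\right) \left(-23196\right) = 166988004$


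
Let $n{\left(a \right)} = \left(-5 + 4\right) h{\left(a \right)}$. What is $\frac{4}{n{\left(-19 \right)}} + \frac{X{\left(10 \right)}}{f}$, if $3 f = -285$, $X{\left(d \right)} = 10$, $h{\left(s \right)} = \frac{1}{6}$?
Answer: $- \frac{458}{19} \approx -24.105$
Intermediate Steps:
$h{\left(s \right)} = \frac{1}{6}$
$n{\left(a \right)} = - \frac{1}{6}$ ($n{\left(a \right)} = \left(-5 + 4\right) \frac{1}{6} = \left(-1\right) \frac{1}{6} = - \frac{1}{6}$)
$f = -95$ ($f = \frac{1}{3} \left(-285\right) = -95$)
$\frac{4}{n{\left(-19 \right)}} + \frac{X{\left(10 \right)}}{f} = \frac{4}{- \frac{1}{6}} + \frac{10}{-95} = 4 \left(-6\right) + 10 \left(- \frac{1}{95}\right) = -24 - \frac{2}{19} = - \frac{458}{19}$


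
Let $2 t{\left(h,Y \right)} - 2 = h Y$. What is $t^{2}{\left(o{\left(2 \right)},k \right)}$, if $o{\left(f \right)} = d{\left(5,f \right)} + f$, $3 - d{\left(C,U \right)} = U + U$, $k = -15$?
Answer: $\frac{169}{4} \approx 42.25$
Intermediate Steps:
$d{\left(C,U \right)} = 3 - 2 U$ ($d{\left(C,U \right)} = 3 - \left(U + U\right) = 3 - 2 U$)
$o{\left(f \right)} = 3 - f$ ($o{\left(f \right)} = \left(3 - 2 f\right) + f = 3 - f$)
$t{\left(h,Y \right)} = 1 + \frac{Y h}{2}$ ($t{\left(h,Y \right)} = 1 + \frac{h Y}{2} = 1 + \frac{Y h}{2}$)
$t^{2}{\left(o{\left(2 \right)},k \right)} = \left(1 + \frac{1}{2} \left(-15\right) \left(3 - 2\right)\right)^{2} = \left(1 + \frac{1}{2} \left(-15\right) 1\right)^{2} = \left(1 - \frac{15}{2}\right)^{2} = \left(- \frac{13}{2}\right)^{2} = \frac{169}{4}$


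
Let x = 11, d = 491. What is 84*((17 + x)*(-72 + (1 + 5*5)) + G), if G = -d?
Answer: -149436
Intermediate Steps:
G = -491 (G = -1*491 = -491)
84*((17 + x)*(-72 + (1 + 5*5)) + G) = 84*((17 + 11)*(-72 + (1 + 5*5)) - 491) = 84*(28*(-72 + (1 + 25)) - 491) = 84*(28*(-72 + 26) - 491) = 84*(28*(-46) - 491) = 84*(-1288 - 491) = 84*(-1779) = -149436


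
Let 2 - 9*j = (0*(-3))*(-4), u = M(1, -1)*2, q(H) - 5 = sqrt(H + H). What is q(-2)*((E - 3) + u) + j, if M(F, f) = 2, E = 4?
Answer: 227/9 + 10*I ≈ 25.222 + 10.0*I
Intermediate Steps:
q(H) = 5 + sqrt(2)*sqrt(H) (q(H) = 5 + sqrt(H + H) = 5 + sqrt(2*H) = 5 + sqrt(2)*sqrt(H))
u = 4 (u = 2*2 = 4)
j = 2/9 (j = 2/9 - 0*(-3)*(-4)/9 = 2/9 - 0*(-4) = 2/9 - 1/9*0 = 2/9 + 0 = 2/9 ≈ 0.22222)
q(-2)*((E - 3) + u) + j = (5 + sqrt(2)*sqrt(-2))*((4 - 3) + 4) + 2/9 = (5 + sqrt(2)*(I*sqrt(2)))*(1 + 4) + 2/9 = (5 + 2*I)*5 + 2/9 = (25 + 10*I) + 2/9 = 227/9 + 10*I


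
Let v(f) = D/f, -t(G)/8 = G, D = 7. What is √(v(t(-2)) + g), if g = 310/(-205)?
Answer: I*√28905/164 ≈ 1.0367*I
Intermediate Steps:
t(G) = -8*G
v(f) = 7/f
g = -62/41 (g = 310*(-1/205) = -62/41 ≈ -1.5122)
√(v(t(-2)) + g) = √(7/((-8*(-2))) - 62/41) = √(7/16 - 62/41) = √(-705/656) = I*√28905/164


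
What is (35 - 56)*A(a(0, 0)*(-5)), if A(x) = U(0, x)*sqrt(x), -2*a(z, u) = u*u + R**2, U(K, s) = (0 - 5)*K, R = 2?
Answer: 0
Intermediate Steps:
U(K, s) = -5*K
a(z, u) = -2 - u**2/2 (a(z, u) = -(u*u + 2**2)/2 = -(u**2 + 4)/2 = -(4 + u**2)/2 = -2 - u**2/2)
A(x) = 0 (A(x) = (-5*0)*sqrt(x) = 0*sqrt(x) = 0)
(35 - 56)*A(a(0, 0)*(-5)) = (35 - 56)*0 = -21*0 = 0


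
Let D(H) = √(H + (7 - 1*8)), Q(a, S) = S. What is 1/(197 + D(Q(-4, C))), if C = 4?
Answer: 197/38806 - √3/38806 ≈ 0.0050319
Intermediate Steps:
D(H) = √(-1 + H) (D(H) = √(H + (7 - 8)) = √(H - 1) = √(-1 + H))
1/(197 + D(Q(-4, C))) = 1/(197 + √(-1 + 4)) = 1/(197 + √3)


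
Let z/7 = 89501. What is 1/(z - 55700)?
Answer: 1/570807 ≈ 1.7519e-6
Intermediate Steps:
z = 626507 (z = 7*89501 = 626507)
1/(z - 55700) = 1/(626507 - 55700) = 1/570807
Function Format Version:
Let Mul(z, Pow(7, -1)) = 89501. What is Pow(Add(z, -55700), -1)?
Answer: Rational(1, 570807) ≈ 1.7519e-6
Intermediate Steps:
z = 626507 (z = Mul(7, 89501) = 626507)
Pow(Add(z, -55700), -1) = Pow(Add(626507, -55700), -1) = Pow(570807, -1) = Rational(1, 570807)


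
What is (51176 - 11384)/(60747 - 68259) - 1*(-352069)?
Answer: 110195939/313 ≈ 3.5206e+5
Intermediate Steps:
(51176 - 11384)/(60747 - 68259) - 1*(-352069) = 39792/(-7512) + 352069 = 39792*(-1/7512) + 352069 = -1658/313 + 352069 = 110195939/313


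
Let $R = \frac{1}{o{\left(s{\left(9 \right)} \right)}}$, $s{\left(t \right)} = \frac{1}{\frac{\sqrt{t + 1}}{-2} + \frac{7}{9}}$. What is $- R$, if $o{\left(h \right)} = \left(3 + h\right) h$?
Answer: $- \frac{128}{1107} + \frac{223 \sqrt{10}}{1230} \approx 0.4577$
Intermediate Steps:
$s{\left(t \right)} = \frac{1}{\frac{7}{9} - \frac{\sqrt{1 + t}}{2}}$ ($s{\left(t \right)} = \frac{1}{\sqrt{1 + t} \left(- \frac{1}{2}\right) + 7 \cdot \frac{1}{9}} = \frac{1}{- \frac{\sqrt{1 + t}}{2} + \frac{7}{9}} = \frac{1}{\frac{7}{9} - \frac{\sqrt{1 + t}}{2}}$)
$o{\left(h \right)} = h \left(3 + h\right)$
$R = - \frac{-14 + 9 \sqrt{10}}{18 \left(3 - \frac{18}{-14 + 9 \sqrt{10}}\right)}$ ($R = \frac{1}{- \frac{18}{-14 + 9 \sqrt{1 + 9}} \left(3 - \frac{18}{-14 + 9 \sqrt{1 + 9}}\right)} = \frac{1}{- \frac{18}{-14 + 9 \sqrt{10}} \left(3 - \frac{18}{-14 + 9 \sqrt{10}}\right)} = \frac{1}{\left(-18\right) \frac{1}{-14 + 9 \sqrt{10}} \left(3 - \frac{18}{-14 + 9 \sqrt{10}}\right)} = - \frac{-14 + 9 \sqrt{10}}{18 \left(3 - \frac{18}{-14 + 9 \sqrt{10}}\right)} \approx -0.4577$)
$- R = - (\frac{128}{1107} - \frac{223 \sqrt{10}}{1230}) = - \frac{128}{1107} + \frac{223 \sqrt{10}}{1230}$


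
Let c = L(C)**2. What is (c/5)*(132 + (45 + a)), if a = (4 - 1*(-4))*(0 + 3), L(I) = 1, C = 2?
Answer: 201/5 ≈ 40.200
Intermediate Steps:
c = 1 (c = 1**2 = 1)
a = 24 (a = (4 + 4)*3 = 8*3 = 24)
(c/5)*(132 + (45 + a)) = (1/5)*(132 + (45 + 24)) = (1*(1/5))*(132 + 69) = (1/5)*201 = 201/5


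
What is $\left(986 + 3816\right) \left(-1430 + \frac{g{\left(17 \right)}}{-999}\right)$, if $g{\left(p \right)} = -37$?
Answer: $- \frac{185400418}{27} \approx -6.8667 \cdot 10^{6}$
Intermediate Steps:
$\left(986 + 3816\right) \left(-1430 + \frac{g{\left(17 \right)}}{-999}\right) = \left(986 + 3816\right) \left(-1430 - \frac{37}{-999}\right) = 4802 \left(-1430 - - \frac{1}{27}\right) = 4802 \left(-1430 + \frac{1}{27}\right) = 4802 \left(- \frac{38609}{27}\right) = - \frac{185400418}{27}$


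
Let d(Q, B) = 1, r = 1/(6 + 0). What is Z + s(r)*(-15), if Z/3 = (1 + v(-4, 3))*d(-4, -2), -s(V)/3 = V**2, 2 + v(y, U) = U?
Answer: 29/4 ≈ 7.2500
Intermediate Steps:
r = 1/6 ≈ 0.16667
v(y, U) = -2 + U
s(V) = -3*V**2
Z = 6 (Z = 3*((1 + (-2 + 3))*1) = 3*((1 + 1)*1) = 3*(2*1) = 3*2 = 6)
Z + s(r)*(-15) = 6 - 3*(1/6)**2*(-15) = 6 - 3*1/36*(-15) = 6 - 1/12*(-15) = 6 + 5/4 = 29/4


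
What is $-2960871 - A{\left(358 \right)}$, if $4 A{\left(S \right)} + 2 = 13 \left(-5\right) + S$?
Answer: $- \frac{11843775}{4} \approx -2.9609 \cdot 10^{6}$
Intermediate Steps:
$A{\left(S \right)} = - \frac{67}{4} + \frac{S}{4}$ ($A{\left(S \right)} = - \frac{1}{2} + \frac{13 \left(-5\right) + S}{4} = - \frac{1}{2} + \frac{-65 + S}{4} = - \frac{1}{2} + \left(- \frac{65}{4} + \frac{S}{4}\right) = - \frac{67}{4} + \frac{S}{4}$)
$-2960871 - A{\left(358 \right)} = -2960871 - \left(- \frac{67}{4} + \frac{1}{4} \cdot 358\right) = -2960871 - \left(- \frac{67}{4} + \frac{179}{2}\right) = -2960871 - \frac{291}{4} = - \frac{11843775}{4}$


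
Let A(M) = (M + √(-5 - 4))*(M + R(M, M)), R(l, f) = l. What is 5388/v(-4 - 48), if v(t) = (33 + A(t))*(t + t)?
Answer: -7329027/772247450 - 16164*I/29701825 ≈ -0.0094905 - 0.00054421*I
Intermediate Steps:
A(M) = 2*M*(M + 3*I) (A(M) = (M + √(-5 - 4))*(M + M) = (M + √(-9))*(2*M) = (M + 3*I)*(2*M) = 2*M*(M + 3*I))
v(t) = 2*t*(33 + 2*t*(t + 3*I)) (v(t) = (33 + 2*t*(t + 3*I))*(t + t) = (33 + 2*t*(t + 3*I))*(2*t) = 2*t*(33 + 2*t*(t + 3*I)))
5388/v(-4 - 48) = 5388/((2*(-4 - 48)*(33 + 2*(-4 - 48)² + 6*I*(-4 - 48)))) = 5388/((2*(-52)*(33 + 2*(-52)² + 6*I*(-52)))) = 5388/((2*(-52)*(33 + 2*2704 - 312*I))) = 5388/((2*(-52)*(33 + 5408 - 312*I))) = 5388/((2*(-52)*(5441 - 312*I))) = 5388/(-565864 + 32448*I) = 5388*((-565864 - 32448*I)/321254939200) = 1347*(-565864 - 32448*I)/80313734800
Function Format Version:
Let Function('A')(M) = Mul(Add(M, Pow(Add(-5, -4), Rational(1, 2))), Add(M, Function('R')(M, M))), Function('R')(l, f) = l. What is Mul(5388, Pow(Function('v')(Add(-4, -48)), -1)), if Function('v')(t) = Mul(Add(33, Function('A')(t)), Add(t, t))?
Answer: Add(Rational(-7329027, 772247450), Mul(Rational(-16164, 29701825), I)) ≈ Add(-0.0094905, Mul(-0.00054421, I))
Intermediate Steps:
Function('A')(M) = Mul(2, M, Add(M, Mul(3, I))) (Function('A')(M) = Mul(Add(M, Pow(Add(-5, -4), Rational(1, 2))), Add(M, M)) = Mul(Add(M, Pow(-9, Rational(1, 2))), Mul(2, M)) = Mul(Add(M, Mul(3, I)), Mul(2, M)) = Mul(2, M, Add(M, Mul(3, I))))
Function('v')(t) = Mul(2, t, Add(33, Mul(2, t, Add(t, Mul(3, I))))) (Function('v')(t) = Mul(Add(33, Mul(2, t, Add(t, Mul(3, I)))), Add(t, t)) = Mul(Add(33, Mul(2, t, Add(t, Mul(3, I)))), Mul(2, t)) = Mul(2, t, Add(33, Mul(2, t, Add(t, Mul(3, I))))))
Mul(5388, Pow(Function('v')(Add(-4, -48)), -1)) = Mul(5388, Pow(Mul(2, Add(-4, -48), Add(33, Mul(2, Pow(Add(-4, -48), 2)), Mul(6, I, Add(-4, -48)))), -1)) = Mul(5388, Pow(Mul(2, -52, Add(33, Mul(2, Pow(-52, 2)), Mul(6, I, -52))), -1)) = Mul(5388, Pow(Mul(2, -52, Add(33, Mul(2, 2704), Mul(-312, I))), -1)) = Mul(5388, Pow(Mul(2, -52, Add(33, 5408, Mul(-312, I))), -1)) = Mul(5388, Pow(Mul(2, -52, Add(5441, Mul(-312, I))), -1)) = Mul(5388, Pow(Add(-565864, Mul(32448, I)), -1)) = Mul(5388, Mul(Rational(1, 321254939200), Add(-565864, Mul(-32448, I)))) = Mul(Rational(1347, 80313734800), Add(-565864, Mul(-32448, I)))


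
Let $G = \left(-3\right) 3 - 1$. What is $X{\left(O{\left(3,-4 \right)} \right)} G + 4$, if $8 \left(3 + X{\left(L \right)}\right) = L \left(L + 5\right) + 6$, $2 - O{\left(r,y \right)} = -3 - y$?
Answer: $19$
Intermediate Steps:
$O{\left(r,y \right)} = 5 + y$ ($O{\left(r,y \right)} = 2 - \left(-3 - y\right) = 2 + \left(3 + y\right) = 5 + y$)
$G = -10$ ($G = -9 - 1 = -10$)
$X{\left(L \right)} = - \frac{9}{4} + \frac{L \left(5 + L\right)}{8}$ ($X{\left(L \right)} = -3 + \frac{L \left(L + 5\right) + 6}{8} = -3 + \frac{L \left(5 + L\right) + 6}{8} = -3 + \frac{6 + L \left(5 + L\right)}{8} = -3 + \left(\frac{3}{4} + \frac{L \left(5 + L\right)}{8}\right) = - \frac{9}{4} + \frac{L \left(5 + L\right)}{8}$)
$X{\left(O{\left(3,-4 \right)} \right)} G + 4 = \left(- \frac{9}{4} + \frac{\left(5 - 4\right)^{2}}{8} + \frac{5 \left(5 - 4\right)}{8}\right) \left(-10\right) + 4 = \left(- \frac{9}{4} + \frac{1^{2}}{8} + \frac{5}{8} \cdot 1\right) \left(-10\right) + 4 = \left(- \frac{9}{4} + \frac{1}{8} \cdot 1 + \frac{5}{8}\right) \left(-10\right) + 4 = \left(- \frac{9}{4} + \frac{1}{8} + \frac{5}{8}\right) \left(-10\right) + 4 = \left(- \frac{3}{2}\right) \left(-10\right) + 4 = 15 + 4 = 19$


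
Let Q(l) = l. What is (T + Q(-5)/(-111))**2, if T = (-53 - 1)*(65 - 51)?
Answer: 7041055921/12321 ≈ 5.7147e+5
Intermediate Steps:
T = -756 (T = -54*14 = -756)
(T + Q(-5)/(-111))**2 = (-756 - 5/(-111))**2 = (-756 - 5*(-1/111))**2 = (-756 + 5/111)**2 = (-83911/111)**2 = 7041055921/12321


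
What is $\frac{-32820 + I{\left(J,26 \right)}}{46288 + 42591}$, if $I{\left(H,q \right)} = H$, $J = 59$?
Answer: $- \frac{32761}{88879} \approx -0.3686$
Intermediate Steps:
$\frac{-32820 + I{\left(J,26 \right)}}{46288 + 42591} = \frac{-32820 + 59}{46288 + 42591} = - \frac{32761}{88879}$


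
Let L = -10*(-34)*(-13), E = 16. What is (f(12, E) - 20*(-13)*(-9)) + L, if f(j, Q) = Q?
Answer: -6744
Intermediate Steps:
L = -4420 (L = 340*(-13) = -4420)
(f(12, E) - 20*(-13)*(-9)) + L = (16 - 20*(-13)*(-9)) - 4420 = (16 + 260*(-9)) - 4420 = (16 - 2340) - 4420 = -2324 - 4420 = -6744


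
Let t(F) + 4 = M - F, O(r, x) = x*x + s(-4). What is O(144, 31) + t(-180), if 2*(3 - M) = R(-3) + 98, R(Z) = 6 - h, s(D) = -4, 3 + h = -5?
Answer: 1080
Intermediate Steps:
h = -8 (h = -3 - 5 = -8)
R(Z) = 14 (R(Z) = 6 - 1*(-8) = 6 + 8 = 14)
O(r, x) = -4 + x² (O(r, x) = x*x - 4 = x² - 4 = -4 + x²)
M = -53 (M = 3 - (14 + 98)/2 = 3 - ½*112 = 3 - 56 = -53)
t(F) = -57 - F (t(F) = -4 + (-53 - F) = -57 - F)
O(144, 31) + t(-180) = (-4 + 31²) + (-57 - 1*(-180)) = (-4 + 961) + (-57 + 180) = 957 + 123 = 1080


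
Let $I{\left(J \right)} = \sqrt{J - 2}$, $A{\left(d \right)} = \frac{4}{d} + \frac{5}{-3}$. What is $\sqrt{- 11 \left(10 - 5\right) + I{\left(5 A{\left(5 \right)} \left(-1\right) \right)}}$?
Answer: $\frac{\sqrt{-495 + 3 \sqrt{21}}}{3} \approx 7.3125 i$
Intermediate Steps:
$A{\left(d \right)} = - \frac{5}{3} + \frac{4}{d}$ ($A{\left(d \right)} = \frac{4}{d} + 5 \left(- \frac{1}{3}\right) = \frac{4}{d} - \frac{5}{3} = - \frac{5}{3} + \frac{4}{d}$)
$I{\left(J \right)} = \sqrt{-2 + J}$
$\sqrt{- 11 \left(10 - 5\right) + I{\left(5 A{\left(5 \right)} \left(-1\right) \right)}} = \sqrt{- 11 \left(10 - 5\right) + \sqrt{-2 + 5 \left(- \frac{5}{3} + \frac{4}{5}\right) \left(-1\right)}} = \sqrt{\left(-11\right) 5 + \sqrt{-2 + 5 \left(- \frac{5}{3} + 4 \cdot \frac{1}{5}\right) \left(-1\right)}} = \sqrt{-55 + \sqrt{-2 + 5 \left(- \frac{5}{3} + \frac{4}{5}\right) \left(-1\right)}} = \sqrt{-55 + \sqrt{-2 + 5 \left(- \frac{13}{15}\right) \left(-1\right)}} = \sqrt{-55 + \sqrt{-2 - - \frac{13}{3}}} = \sqrt{-55 + \sqrt{-2 + \frac{13}{3}}} = \sqrt{-55 + \sqrt{\frac{7}{3}}} = \sqrt{-55 + \frac{\sqrt{21}}{3}}$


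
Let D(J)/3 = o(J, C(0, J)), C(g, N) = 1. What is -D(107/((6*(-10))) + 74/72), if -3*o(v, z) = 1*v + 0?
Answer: -34/45 ≈ -0.75556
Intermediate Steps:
o(v, z) = -v/3 (o(v, z) = -(1*v + 0)/3 = -(v + 0)/3 = -v/3)
D(J) = -J (D(J) = 3*(-J/3) = -J)
-D(107/((6*(-10))) + 74/72) = -(-1)*(107/((6*(-10))) + 74/72) = -(-1)*(107/(-60) + 74*(1/72)) = -(-1)*(107*(-1/60) + 37/36) = -(-1)*(-107/60 + 37/36) = -(-1)*(-34)/45 = -1*34/45 = -34/45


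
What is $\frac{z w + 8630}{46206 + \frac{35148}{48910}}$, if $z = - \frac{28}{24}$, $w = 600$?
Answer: $\frac{96964075}{564992652} \approx 0.17162$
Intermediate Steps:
$z = - \frac{7}{6}$ ($z = \left(-28\right) \frac{1}{24} = - \frac{7}{6} \approx -1.1667$)
$\frac{z w + 8630}{46206 + \frac{35148}{48910}} = \frac{\left(- \frac{7}{6}\right) 600 + 8630}{46206 + \frac{35148}{48910}} = \frac{-700 + 8630}{46206 + 35148 \cdot \frac{1}{48910}} = \frac{7930}{46206 + \frac{17574}{24455}} = \frac{7930}{\frac{1129985304}{24455}} = 7930 \cdot \frac{24455}{1129985304} = \frac{96964075}{564992652}$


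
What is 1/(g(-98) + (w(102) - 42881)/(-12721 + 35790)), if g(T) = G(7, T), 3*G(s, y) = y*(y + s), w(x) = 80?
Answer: 69207/205600939 ≈ 0.00033661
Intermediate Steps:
G(s, y) = y*(s + y)/3 (G(s, y) = (y*(y + s))/3 = (y*(s + y))/3 = y*(s + y)/3)
g(T) = T*(7 + T)/3
1/(g(-98) + (w(102) - 42881)/(-12721 + 35790)) = 1/((1/3)*(-98)*(7 - 98) + (80 - 42881)/(-12721 + 35790)) = 1/((1/3)*(-98)*(-91) - 42801/23069) = 1/(8918/3 - 42801*1/23069) = 1/(8918/3 - 42801/23069) = 1/(205600939/69207) = 69207/205600939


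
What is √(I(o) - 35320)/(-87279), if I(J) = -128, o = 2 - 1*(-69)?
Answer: -2*I*√8862/87279 ≈ -0.0021572*I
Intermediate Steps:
o = 71 (o = 2 + 69 = 71)
√(I(o) - 35320)/(-87279) = √(-128 - 35320)/(-87279) = √(-35448)*(-1/87279) = (2*I*√8862)*(-1/87279) = -2*I*√8862/87279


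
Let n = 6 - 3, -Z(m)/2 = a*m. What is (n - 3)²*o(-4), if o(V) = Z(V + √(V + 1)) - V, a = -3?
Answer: 0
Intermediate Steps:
Z(m) = 6*m (Z(m) = -(-6)*m = 6*m)
n = 3
o(V) = 5*V + 6*√(1 + V) (o(V) = 6*(V + √(V + 1)) - V = 6*(V + √(1 + V)) - V = (6*V + 6*√(1 + V)) - V = 5*V + 6*√(1 + V))
(n - 3)²*o(-4) = (3 - 3)²*(5*(-4) + 6*√(1 - 4)) = 0²*(-20 + 6*√(-3)) = 0*(-20 + 6*(I*√3)) = 0*(-20 + 6*I*√3) = 0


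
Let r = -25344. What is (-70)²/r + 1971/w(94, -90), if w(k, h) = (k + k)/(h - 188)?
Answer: -867991367/297792 ≈ -2914.8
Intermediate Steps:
w(k, h) = 2*k/(-188 + h) (w(k, h) = (2*k)/(-188 + h) = 2*k/(-188 + h))
(-70)²/r + 1971/w(94, -90) = (-70)²/(-25344) + 1971/((2*94/(-188 - 90))) = 4900*(-1/25344) + 1971/((2*94/(-278))) = -1225/6336 + 1971/((2*94*(-1/278))) = -1225/6336 + 1971/(-94/139) = -1225/6336 + 1971*(-139/94) = -1225/6336 - 273969/94 = -867991367/297792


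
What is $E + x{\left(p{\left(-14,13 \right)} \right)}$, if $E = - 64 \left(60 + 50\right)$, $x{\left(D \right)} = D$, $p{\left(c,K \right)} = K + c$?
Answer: $-7041$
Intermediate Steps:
$E = -7040$ ($E = \left(-64\right) 110 = -7040$)
$E + x{\left(p{\left(-14,13 \right)} \right)} = -7040 + \left(13 - 14\right) = -7040 - 1 = -7041$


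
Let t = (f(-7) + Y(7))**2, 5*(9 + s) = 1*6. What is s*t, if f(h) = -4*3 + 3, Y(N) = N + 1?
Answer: -39/5 ≈ -7.8000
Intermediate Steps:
Y(N) = 1 + N
f(h) = -9 (f(h) = -12 + 3 = -9)
s = -39/5 (s = -9 + (1*6)/5 = -9 + (1/5)*6 = -9 + 6/5 = -39/5 ≈ -7.8000)
t = 1 (t = (-9 + (1 + 7))**2 = (-9 + 8)**2 = (-1)**2 = 1)
s*t = -39/5*1 = -39/5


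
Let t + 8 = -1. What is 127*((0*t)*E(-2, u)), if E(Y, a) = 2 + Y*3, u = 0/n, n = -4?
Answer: 0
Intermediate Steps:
t = -9 (t = -8 - 1 = -9)
u = 0 (u = 0/(-4) = 0*(-¼) = 0)
E(Y, a) = 2 + 3*Y
127*((0*t)*E(-2, u)) = 127*((0*(-9))*(2 + 3*(-2))) = 127*(0*(2 - 6)) = 127*(0*(-4)) = 127*0 = 0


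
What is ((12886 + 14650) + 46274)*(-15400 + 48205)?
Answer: 2421337050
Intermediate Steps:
((12886 + 14650) + 46274)*(-15400 + 48205) = (27536 + 46274)*32805 = 73810*32805 = 2421337050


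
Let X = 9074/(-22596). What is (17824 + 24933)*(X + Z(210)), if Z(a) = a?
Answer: 101250414551/11298 ≈ 8.9618e+6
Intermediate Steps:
X = -4537/11298 (X = 9074*(-1/22596) = -4537/11298 ≈ -0.40158)
(17824 + 24933)*(X + Z(210)) = (17824 + 24933)*(-4537/11298 + 210) = 42757*(2368043/11298) = 101250414551/11298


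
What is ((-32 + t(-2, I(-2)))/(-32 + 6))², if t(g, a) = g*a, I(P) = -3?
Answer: 1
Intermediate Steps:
t(g, a) = a*g
((-32 + t(-2, I(-2)))/(-32 + 6))² = ((-32 - 3*(-2))/(-32 + 6))² = ((-32 + 6)/(-26))² = (-26*(-1/26))² = 1² = 1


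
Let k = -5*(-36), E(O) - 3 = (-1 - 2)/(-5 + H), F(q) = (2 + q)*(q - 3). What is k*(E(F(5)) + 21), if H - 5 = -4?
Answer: 4455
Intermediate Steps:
H = 1 (H = 5 - 4 = 1)
F(q) = (-3 + q)*(2 + q) (F(q) = (2 + q)*(-3 + q) = (-3 + q)*(2 + q))
E(O) = 15/4 (E(O) = 3 + (-1 - 2)/(-5 + 1) = 3 - 3/(-4) = 3 - 3*(-¼) = 3 + ¾ = 15/4)
k = 180
k*(E(F(5)) + 21) = 180*(15/4 + 21) = 180*(99/4) = 4455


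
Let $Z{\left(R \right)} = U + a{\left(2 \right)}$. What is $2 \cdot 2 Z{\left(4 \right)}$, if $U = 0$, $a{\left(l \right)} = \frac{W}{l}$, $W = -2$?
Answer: $-4$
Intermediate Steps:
$a{\left(l \right)} = - \frac{2}{l}$
$Z{\left(R \right)} = -1$ ($Z{\left(R \right)} = 0 - \frac{2}{2} = 0 - 1 = -1$)
$2 \cdot 2 Z{\left(4 \right)} = 2 \cdot 2 \left(-1\right) = 4 \left(-1\right) = -4$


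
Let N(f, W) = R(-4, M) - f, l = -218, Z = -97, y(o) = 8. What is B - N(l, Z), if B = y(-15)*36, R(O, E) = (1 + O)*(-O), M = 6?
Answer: 82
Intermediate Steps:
R(O, E) = -O*(1 + O)
N(f, W) = -12 - f (N(f, W) = -1*(-4)*(1 - 4) - f = -1*(-4)*(-3) - f = -12 - f)
B = 288 (B = 8*36 = 288)
B - N(l, Z) = 288 - (-12 - 1*(-218)) = 288 - (-12 + 218) = 288 - 1*206 = 288 - 206 = 82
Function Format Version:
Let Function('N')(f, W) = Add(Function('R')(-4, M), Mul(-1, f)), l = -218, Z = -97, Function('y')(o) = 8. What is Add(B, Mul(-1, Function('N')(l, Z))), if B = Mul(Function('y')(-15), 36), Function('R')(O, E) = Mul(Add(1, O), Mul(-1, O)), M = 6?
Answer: 82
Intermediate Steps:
Function('R')(O, E) = Mul(-1, O, Add(1, O))
Function('N')(f, W) = Add(-12, Mul(-1, f)) (Function('N')(f, W) = Add(Mul(-1, -4, Add(1, -4)), Mul(-1, f)) = Add(Mul(-1, -4, -3), Mul(-1, f)) = Add(-12, Mul(-1, f)))
B = 288 (B = Mul(8, 36) = 288)
Add(B, Mul(-1, Function('N')(l, Z))) = Add(288, Mul(-1, Add(-12, Mul(-1, -218)))) = Add(288, Mul(-1, Add(-12, 218))) = Add(288, Mul(-1, 206)) = Add(288, -206) = 82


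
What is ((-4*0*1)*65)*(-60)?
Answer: 0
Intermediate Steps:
((-4*0*1)*65)*(-60) = ((0*1)*65)*(-60) = (0*65)*(-60) = 0*(-60) = 0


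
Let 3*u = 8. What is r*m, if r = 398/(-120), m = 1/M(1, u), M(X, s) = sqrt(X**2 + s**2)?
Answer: -199*sqrt(73)/1460 ≈ -1.1646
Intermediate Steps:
u = 8/3 (u = (1/3)*8 = 8/3 ≈ 2.6667)
m = 3*sqrt(73)/73 (m = 1/(sqrt(1**2 + (8/3)**2)) = 1/(sqrt(1 + 64/9)) = 1/(sqrt(73/9)) = 1/(sqrt(73)/3) = 3*sqrt(73)/73 ≈ 0.35112)
r = -199/60 (r = 398*(-1/120) = -199/60 ≈ -3.3167)
r*m = -199*sqrt(73)/1460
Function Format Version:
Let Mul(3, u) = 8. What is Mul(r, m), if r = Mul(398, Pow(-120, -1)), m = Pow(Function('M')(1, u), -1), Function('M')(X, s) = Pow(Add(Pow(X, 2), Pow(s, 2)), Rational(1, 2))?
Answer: Mul(Rational(-199, 1460), Pow(73, Rational(1, 2))) ≈ -1.1646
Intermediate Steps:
u = Rational(8, 3) (u = Mul(Rational(1, 3), 8) = Rational(8, 3) ≈ 2.6667)
m = Mul(Rational(3, 73), Pow(73, Rational(1, 2))) (m = Pow(Pow(Add(Pow(1, 2), Pow(Rational(8, 3), 2)), Rational(1, 2)), -1) = Pow(Pow(Add(1, Rational(64, 9)), Rational(1, 2)), -1) = Pow(Pow(Rational(73, 9), Rational(1, 2)), -1) = Pow(Mul(Rational(1, 3), Pow(73, Rational(1, 2))), -1) = Mul(Rational(3, 73), Pow(73, Rational(1, 2))) ≈ 0.35112)
r = Rational(-199, 60) (r = Mul(398, Rational(-1, 120)) = Rational(-199, 60) ≈ -3.3167)
Mul(r, m) = Mul(Rational(-199, 60), Mul(Rational(3, 73), Pow(73, Rational(1, 2)))) = Mul(Rational(-199, 1460), Pow(73, Rational(1, 2)))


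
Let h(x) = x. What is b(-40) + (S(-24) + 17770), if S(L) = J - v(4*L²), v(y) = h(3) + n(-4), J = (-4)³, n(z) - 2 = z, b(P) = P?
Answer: 17665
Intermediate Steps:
n(z) = 2 + z
J = -64
v(y) = 1 (v(y) = 3 + (2 - 4) = 3 - 2 = 1)
S(L) = -65 (S(L) = -64 - 1*1 = -64 - 1 = -65)
b(-40) + (S(-24) + 17770) = -40 + (-65 + 17770) = -40 + 17705 = 17665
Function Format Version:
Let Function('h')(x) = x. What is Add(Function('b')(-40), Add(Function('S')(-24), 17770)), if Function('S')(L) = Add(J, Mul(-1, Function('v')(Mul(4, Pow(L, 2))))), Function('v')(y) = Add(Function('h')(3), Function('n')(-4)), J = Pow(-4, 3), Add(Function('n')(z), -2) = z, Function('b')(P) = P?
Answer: 17665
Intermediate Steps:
Function('n')(z) = Add(2, z)
J = -64
Function('v')(y) = 1 (Function('v')(y) = Add(3, Add(2, -4)) = Add(3, -2) = 1)
Function('S')(L) = -65 (Function('S')(L) = Add(-64, Mul(-1, 1)) = Add(-64, -1) = -65)
Add(Function('b')(-40), Add(Function('S')(-24), 17770)) = Add(-40, Add(-65, 17770)) = Add(-40, 17705) = 17665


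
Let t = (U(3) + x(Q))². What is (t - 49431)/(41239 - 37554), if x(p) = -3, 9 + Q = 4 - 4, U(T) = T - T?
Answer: -49422/3685 ≈ -13.412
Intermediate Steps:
U(T) = 0
Q = -9 (Q = -9 + (4 - 4) = -9 + 0 = -9)
t = 9 (t = (0 - 3)² = (-3)² = 9)
(t - 49431)/(41239 - 37554) = (9 - 49431)/(41239 - 37554) = -49422/3685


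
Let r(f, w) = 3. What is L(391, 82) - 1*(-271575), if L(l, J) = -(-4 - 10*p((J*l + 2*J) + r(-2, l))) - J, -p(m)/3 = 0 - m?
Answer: 1238367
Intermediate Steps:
p(m) = 3*m (p(m) = -3*(0 - m) = -(-3)*m = 3*m)
L(l, J) = 94 + 59*J + 30*J*l (L(l, J) = -(-4 - 30*((J*l + 2*J) + 3)) - J = -(-4 - 30*((2*J + J*l) + 3)) - J = -(-4 - 30*(3 + 2*J + J*l)) - J = -(-4 - 10*(9 + 6*J + 3*J*l)) - J = -(-4 + (-90 - 60*J - 30*J*l)) - J = -(-94 - 60*J - 30*J*l) - J = (94 + 60*J + 30*J*l) - J = 94 + 59*J + 30*J*l)
L(391, 82) - 1*(-271575) = (94 + 59*82 + 30*82*391) - 1*(-271575) = (94 + 4838 + 961860) + 271575 = 966792 + 271575 = 1238367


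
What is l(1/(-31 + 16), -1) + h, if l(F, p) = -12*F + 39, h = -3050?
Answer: -15051/5 ≈ -3010.2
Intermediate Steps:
l(F, p) = 39 - 12*F
l(1/(-31 + 16), -1) + h = (39 - 12/(-31 + 16)) - 3050 = (39 - 12/(-15)) - 3050 = (39 - 12*(-1/15)) - 3050 = (39 + ⅘) - 3050 = 199/5 - 3050 = -15051/5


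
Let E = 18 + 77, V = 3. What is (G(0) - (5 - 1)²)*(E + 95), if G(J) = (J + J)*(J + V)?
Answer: -3040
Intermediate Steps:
G(J) = 2*J*(3 + J) (G(J) = (J + J)*(J + 3) = (2*J)*(3 + J) = 2*J*(3 + J))
E = 95
(G(0) - (5 - 1)²)*(E + 95) = (2*0*(3 + 0) - (5 - 1)²)*(95 + 95) = (2*0*3 - 1*4²)*190 = (0 - 1*16)*190 = (0 - 16)*190 = -16*190 = -3040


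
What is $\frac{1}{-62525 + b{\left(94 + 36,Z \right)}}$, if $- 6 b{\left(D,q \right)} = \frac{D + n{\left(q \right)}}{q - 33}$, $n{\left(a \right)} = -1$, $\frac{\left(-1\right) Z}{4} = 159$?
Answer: $- \frac{1338}{83658407} \approx -1.5994 \cdot 10^{-5}$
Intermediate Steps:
$Z = -636$ ($Z = \left(-4\right) 159 = -636$)
$b{\left(D,q \right)} = - \frac{-1 + D}{6 \left(-33 + q\right)}$ ($b{\left(D,q \right)} = - \frac{\left(D - 1\right) \frac{1}{q - 33}}{6} = - \frac{\left(-1 + D\right) \frac{1}{-33 + q}}{6} = - \frac{\frac{1}{-33 + q} \left(-1 + D\right)}{6} = - \frac{-1 + D}{6 \left(-33 + q\right)}$)
$\frac{1}{-62525 + b{\left(94 + 36,Z \right)}} = \frac{1}{-62525 + \frac{1 - \left(94 + 36\right)}{6 \left(-33 - 636\right)}} = \frac{1}{-62525 + \frac{1 - 130}{6 \left(-669\right)}} = \frac{1}{-62525 + \frac{1}{6} \left(- \frac{1}{669}\right) \left(1 - 130\right)} = \frac{1}{-62525 + \frac{1}{6} \left(- \frac{1}{669}\right) \left(-129\right)} = \frac{1}{-62525 + \frac{43}{1338}} = \frac{1}{- \frac{83658407}{1338}} = - \frac{1338}{83658407}$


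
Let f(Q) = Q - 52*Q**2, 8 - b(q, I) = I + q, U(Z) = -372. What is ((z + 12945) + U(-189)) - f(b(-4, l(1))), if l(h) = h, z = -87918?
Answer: -69064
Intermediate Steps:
b(q, I) = 8 - I - q (b(q, I) = 8 - (I + q) = 8 + (-I - q) = 8 - I - q)
((z + 12945) + U(-189)) - f(b(-4, l(1))) = ((-87918 + 12945) - 372) - (8 - 1*1 - 1*(-4))*(1 - 52*(8 - 1*1 - 1*(-4))) = (-74973 - 372) - (8 - 1 + 4)*(1 - 52*(8 - 1 + 4)) = -75345 - 11*(1 - 52*11) = -75345 - 11*(1 - 572) = -75345 - 11*(-571) = -75345 - 1*(-6281) = -75345 + 6281 = -69064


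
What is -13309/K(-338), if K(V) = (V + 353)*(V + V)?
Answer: 13309/10140 ≈ 1.3125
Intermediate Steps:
K(V) = 2*V*(353 + V) (K(V) = (353 + V)*(2*V) = 2*V*(353 + V))
-13309/K(-338) = -13309*(-1/(676*(353 - 338))) = -13309/(2*(-338)*15) = -13309/(-10140) = -13309*(-1/10140) = 13309/10140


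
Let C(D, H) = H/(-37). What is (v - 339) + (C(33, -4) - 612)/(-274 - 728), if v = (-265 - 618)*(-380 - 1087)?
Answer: 24005834134/18537 ≈ 1.2950e+6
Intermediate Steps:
C(D, H) = -H/37 (C(D, H) = H*(-1/37) = -H/37)
v = 1295361 (v = -883*(-1467) = 1295361)
(v - 339) + (C(33, -4) - 612)/(-274 - 728) = (1295361 - 339) + (-1/37*(-4) - 612)/(-274 - 728) = 1295022 + (4/37 - 612)/(-1002) = 1295022 - 22640/37*(-1/1002) = 1295022 + 11320/18537 = 24005834134/18537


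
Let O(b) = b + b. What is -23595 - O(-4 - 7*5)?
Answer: -23517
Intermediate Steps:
O(b) = 2*b
-23595 - O(-4 - 7*5) = -23595 - 2*(-4 - 7*5) = -23595 - 2*(-4 - 35) = -23595 - 2*(-39) = -23595 - 1*(-78) = -23595 + 78 = -23517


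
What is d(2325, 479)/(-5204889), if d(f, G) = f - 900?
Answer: -475/1734963 ≈ -0.00027378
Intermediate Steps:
d(f, G) = -900 + f
d(2325, 479)/(-5204889) = (-900 + 2325)/(-5204889) = 1425*(-1/5204889) = -475/1734963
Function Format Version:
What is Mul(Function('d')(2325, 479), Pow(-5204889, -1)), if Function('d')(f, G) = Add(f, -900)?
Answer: Rational(-475, 1734963) ≈ -0.00027378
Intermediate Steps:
Function('d')(f, G) = Add(-900, f)
Mul(Function('d')(2325, 479), Pow(-5204889, -1)) = Mul(Add(-900, 2325), Pow(-5204889, -1)) = Mul(1425, Rational(-1, 5204889)) = Rational(-475, 1734963)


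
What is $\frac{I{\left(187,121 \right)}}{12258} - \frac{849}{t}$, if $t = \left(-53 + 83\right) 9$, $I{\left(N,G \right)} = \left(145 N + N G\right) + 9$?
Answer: $\frac{28016}{30645} \approx 0.91421$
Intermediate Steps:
$I{\left(N,G \right)} = 9 + 145 N + G N$ ($I{\left(N,G \right)} = \left(145 N + G N\right) + 9 = 9 + 145 N + G N$)
$t = 270$ ($t = 30 \cdot 9 = 270$)
$\frac{I{\left(187,121 \right)}}{12258} - \frac{849}{t} = \frac{9 + 145 \cdot 187 + 121 \cdot 187}{12258} - \frac{849}{270} = \left(9 + 27115 + 22627\right) \frac{1}{12258} - \frac{283}{90} = 49751 \cdot \frac{1}{12258} - \frac{283}{90} = \frac{49751}{12258} - \frac{283}{90} = \frac{28016}{30645}$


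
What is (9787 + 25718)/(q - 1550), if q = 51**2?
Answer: 35505/1051 ≈ 33.782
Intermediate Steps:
q = 2601
(9787 + 25718)/(q - 1550) = (9787 + 25718)/(2601 - 1550) = 35505/1051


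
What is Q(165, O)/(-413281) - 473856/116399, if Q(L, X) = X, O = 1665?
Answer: -196029485871/48105495119 ≈ -4.0750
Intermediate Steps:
Q(165, O)/(-413281) - 473856/116399 = 1665/(-413281) - 473856/116399 = 1665*(-1/413281) - 473856*1/116399 = -1665/413281 - 473856/116399 = -196029485871/48105495119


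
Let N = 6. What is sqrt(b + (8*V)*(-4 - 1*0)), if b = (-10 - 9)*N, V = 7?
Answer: 13*I*sqrt(2) ≈ 18.385*I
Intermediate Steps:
b = -114 (b = (-10 - 9)*6 = -19*6 = -114)
sqrt(b + (8*V)*(-4 - 1*0)) = sqrt(-114 + (8*7)*(-4 - 1*0)) = sqrt(-114 + 56*(-4 + 0)) = sqrt(-114 + 56*(-4)) = sqrt(-114 - 224) = sqrt(-338) = 13*I*sqrt(2)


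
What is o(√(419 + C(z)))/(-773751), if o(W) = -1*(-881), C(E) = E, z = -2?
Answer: -881/773751 ≈ -0.0011386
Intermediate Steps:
o(W) = 881
o(√(419 + C(z)))/(-773751) = 881/(-773751) = 881*(-1/773751) = -881/773751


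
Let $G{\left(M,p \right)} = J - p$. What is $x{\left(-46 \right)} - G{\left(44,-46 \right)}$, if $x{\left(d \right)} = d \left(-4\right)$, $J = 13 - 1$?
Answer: $126$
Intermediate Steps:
$J = 12$
$x{\left(d \right)} = - 4 d$
$G{\left(M,p \right)} = 12 - p$
$x{\left(-46 \right)} - G{\left(44,-46 \right)} = \left(-4\right) \left(-46\right) - \left(12 - -46\right) = 184 - \left(12 + 46\right) = 184 - 58 = 126$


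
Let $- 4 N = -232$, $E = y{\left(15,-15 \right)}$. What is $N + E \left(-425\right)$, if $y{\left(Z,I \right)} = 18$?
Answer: $-7592$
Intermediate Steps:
$E = 18$
$N = 58$ ($N = \left(- \frac{1}{4}\right) \left(-232\right) = 58$)
$N + E \left(-425\right) = 58 + 18 \left(-425\right) = 58 - 7650 = -7592$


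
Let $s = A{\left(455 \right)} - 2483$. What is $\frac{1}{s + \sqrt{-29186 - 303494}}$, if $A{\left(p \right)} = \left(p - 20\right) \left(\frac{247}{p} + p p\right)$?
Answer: $\frac{4412627779}{397373141159208929} - \frac{98 i \sqrt{83170}}{397373141159208929} \approx 1.1104 \cdot 10^{-8} - 7.1123 \cdot 10^{-14} i$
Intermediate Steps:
$A{\left(p \right)} = \left(-20 + p\right) \left(p^{2} + \frac{247}{p}\right)$ ($A{\left(p \right)} = \left(-20 + p\right) \left(\frac{247}{p} + p^{2}\right) = \left(-20 + p\right) \left(p^{2} + \frac{247}{p}\right)$)
$s = \frac{630375397}{7}$ ($s = \left(247 + 455^{3} - \frac{4940}{455} - 20 \cdot 455^{2}\right) - 2483 = \left(247 + 94196375 - \frac{76}{7} - 4140500\right) - 2483 = \frac{630392778}{7} - 2483 = \frac{630375397}{7} \approx 9.0054 \cdot 10^{7}$)
$\frac{1}{s + \sqrt{-29186 - 303494}} = \frac{1}{\frac{630375397}{7} + \sqrt{-29186 - 303494}} = \frac{1}{\frac{630375397}{7} + \sqrt{-332680}} = \frac{1}{\frac{630375397}{7} + 2 i \sqrt{83170}}$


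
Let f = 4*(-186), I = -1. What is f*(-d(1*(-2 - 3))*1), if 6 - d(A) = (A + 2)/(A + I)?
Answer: 4092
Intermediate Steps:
d(A) = 6 - (2 + A)/(-1 + A) (d(A) = 6 - (A + 2)/(A - 1) = 6 - (2 + A)/(-1 + A))
f = -744
f*(-d(1*(-2 - 3))*1) = -744*(-(-8 + 5*(1*(-2 - 3)))/(-1 + 1*(-2 - 3))) = -744*(-(-8 + 5*(1*(-5)))/(-1 + 1*(-5))) = -744*(-(-8 + 5*(-5))/(-1 - 5)) = -744*(-(-8 - 25)/(-6)) = -744*(-(-1)*(-33)/6) = -744*(-1*11/2) = -(-4092) = -744*(-11/2) = 4092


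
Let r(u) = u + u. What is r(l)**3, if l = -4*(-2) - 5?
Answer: 216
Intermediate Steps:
l = 3 (l = 8 - 5 = 3)
r(u) = 2*u
r(l)**3 = (2*3)**3 = 6**3 = 216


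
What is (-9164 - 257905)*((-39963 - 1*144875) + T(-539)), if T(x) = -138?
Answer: 49401355344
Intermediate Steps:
(-9164 - 257905)*((-39963 - 1*144875) + T(-539)) = (-9164 - 257905)*((-39963 - 1*144875) - 138) = -267069*((-39963 - 144875) - 138) = -267069*(-184838 - 138) = -267069*(-184976) = 49401355344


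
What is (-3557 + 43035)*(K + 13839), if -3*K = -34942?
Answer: 3018448402/3 ≈ 1.0061e+9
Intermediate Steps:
K = 34942/3 (K = -⅓*(-34942) = 34942/3 ≈ 11647.)
(-3557 + 43035)*(K + 13839) = (-3557 + 43035)*(34942/3 + 13839) = 39478*(76459/3) = 3018448402/3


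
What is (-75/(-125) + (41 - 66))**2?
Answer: 14884/25 ≈ 595.36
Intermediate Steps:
(-75/(-125) + (41 - 66))**2 = (-75*(-1/125) - 25)**2 = (3/5 - 25)**2 = (-122/5)**2 = 14884/25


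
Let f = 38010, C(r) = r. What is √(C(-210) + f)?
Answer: 30*√42 ≈ 194.42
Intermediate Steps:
√(C(-210) + f) = √(-210 + 38010) = √37800 = 30*√42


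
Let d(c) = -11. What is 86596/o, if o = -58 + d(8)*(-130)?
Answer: 21649/343 ≈ 63.117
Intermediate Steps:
o = 1372 (o = -58 - 11*(-130) = -58 + 1430 = 1372)
86596/o = 86596/1372 = 86596*(1/1372) = 21649/343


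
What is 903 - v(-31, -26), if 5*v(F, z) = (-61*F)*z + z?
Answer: 53707/5 ≈ 10741.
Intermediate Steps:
v(F, z) = z/5 - 61*F*z/5 (v(F, z) = ((-61*F)*z + z)/5 = (-61*F*z + z)/5 = (z - 61*F*z)/5 = z/5 - 61*F*z/5)
903 - v(-31, -26) = 903 - (-26)*(1 - 61*(-31))/5 = 903 - (-26)*(1 + 1891)/5 = 903 - (-26)*1892/5 = 903 - 1*(-49192/5) = 903 + 49192/5 = 53707/5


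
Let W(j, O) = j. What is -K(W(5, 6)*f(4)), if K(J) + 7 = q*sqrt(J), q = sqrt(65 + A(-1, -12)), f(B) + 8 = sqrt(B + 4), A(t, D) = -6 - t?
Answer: 7 - 10*sqrt(-24 + 6*sqrt(2)) ≈ 7.0 - 39.389*I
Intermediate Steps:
f(B) = -8 + sqrt(4 + B) (f(B) = -8 + sqrt(B + 4) = -8 + sqrt(4 + B))
q = 2*sqrt(15) (q = sqrt(65 + (-6 - 1*(-1))) = sqrt(65 + (-6 + 1)) = sqrt(65 - 5) = sqrt(60) = 2*sqrt(15) ≈ 7.7460)
K(J) = -7 + 2*sqrt(15)*sqrt(J) (K(J) = -7 + (2*sqrt(15))*sqrt(J) = -7 + 2*sqrt(15)*sqrt(J))
-K(W(5, 6)*f(4)) = -(-7 + 2*sqrt(15)*sqrt(5*(-8 + sqrt(4 + 4)))) = -(-7 + 2*sqrt(15)*sqrt(5*(-8 + sqrt(8)))) = -(-7 + 2*sqrt(15)*sqrt(5*(-8 + 2*sqrt(2)))) = -(-7 + 2*sqrt(15)*sqrt(-40 + 10*sqrt(2))) = 7 - 2*sqrt(15)*sqrt(-40 + 10*sqrt(2))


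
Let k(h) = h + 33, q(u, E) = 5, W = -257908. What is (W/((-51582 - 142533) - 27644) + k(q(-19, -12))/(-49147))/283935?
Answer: 183579386/44848519092895 ≈ 4.0933e-6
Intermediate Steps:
k(h) = 33 + h
(W/((-51582 - 142533) - 27644) + k(q(-19, -12))/(-49147))/283935 = (-257908/((-51582 - 142533) - 27644) + (33 + 5)/(-49147))/283935 = (-257908/(-194115 - 27644) + 38*(-1/49147))*(1/283935) = (-257908/(-221759) - 38/49147)*(1/283935) = (-257908*(-1/221759) - 38/49147)*(1/283935) = (257908/221759 - 38/49147)*(1/283935) = (12666977634/10898789573)*(1/283935) = 183579386/44848519092895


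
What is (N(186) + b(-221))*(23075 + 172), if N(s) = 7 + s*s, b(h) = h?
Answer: 799278354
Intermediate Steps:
N(s) = 7 + s²
(N(186) + b(-221))*(23075 + 172) = ((7 + 186²) - 221)*(23075 + 172) = ((7 + 34596) - 221)*23247 = (34603 - 221)*23247 = 34382*23247 = 799278354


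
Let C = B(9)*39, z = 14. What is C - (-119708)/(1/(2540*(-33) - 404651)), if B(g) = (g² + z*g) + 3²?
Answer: -58473878044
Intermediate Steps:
B(g) = 9 + g² + 14*g (B(g) = (g² + 14*g) + 3² = (g² + 14*g) + 9 = 9 + g² + 14*g)
C = 8424 (C = (9 + 9² + 14*9)*39 = (9 + 81 + 126)*39 = 216*39 = 8424)
C - (-119708)/(1/(2540*(-33) - 404651)) = 8424 - (-119708)/(1/(2540*(-33) - 404651)) = 8424 - (-119708)/(1/(-83820 - 404651)) = 8424 - (-119708)/(1/(-488471)) = 8424 - (-119708)/(-1/488471) = 8424 - (-119708)*(-488471) = 8424 - 1*58473886468 = 8424 - 58473886468 = -58473878044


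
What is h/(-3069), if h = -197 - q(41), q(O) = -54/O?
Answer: 8023/125829 ≈ 0.063761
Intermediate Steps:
h = -8023/41 (h = -197 - (-54)/41 = -197 - 1*(-54/41) = -197 + 54/41 = -8023/41 ≈ -195.68)
h/(-3069) = -8023/41/(-3069) = -8023/41*(-1/3069) = 8023/125829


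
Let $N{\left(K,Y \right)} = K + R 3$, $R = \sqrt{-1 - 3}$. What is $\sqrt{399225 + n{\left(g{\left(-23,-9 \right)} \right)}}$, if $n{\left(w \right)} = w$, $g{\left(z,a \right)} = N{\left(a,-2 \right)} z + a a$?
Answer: $\sqrt{399513 - 138 i} \approx 632.07 - 0.11 i$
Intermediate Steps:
$R = 2 i$ ($R = \sqrt{-4} = 2 i \approx 2.0 i$)
$N{\left(K,Y \right)} = K + 6 i$ ($N{\left(K,Y \right)} = K + 2 i 3 = K + 6 i$)
$g{\left(z,a \right)} = a^{2} + z \left(a + 6 i\right)$ ($g{\left(z,a \right)} = \left(a + 6 i\right) z + a a = z \left(a + 6 i\right) + a^{2} = a^{2} + z \left(a + 6 i\right)$)
$\sqrt{399225 + n{\left(g{\left(-23,-9 \right)} \right)}} = \sqrt{399225 + \left(\left(-9\right)^{2} - 23 \left(-9 + 6 i\right)\right)} = \sqrt{399225 + \left(81 + \left(207 - 138 i\right)\right)} = \sqrt{399225 + \left(288 - 138 i\right)} = \sqrt{399513 - 138 i}$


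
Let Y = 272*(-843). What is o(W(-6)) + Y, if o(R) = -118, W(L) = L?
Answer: -229414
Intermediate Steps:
Y = -229296
o(W(-6)) + Y = -118 - 229296 = -229414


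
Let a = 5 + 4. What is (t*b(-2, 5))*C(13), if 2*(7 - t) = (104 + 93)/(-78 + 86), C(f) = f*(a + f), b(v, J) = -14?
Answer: 85085/4 ≈ 21271.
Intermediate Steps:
a = 9
C(f) = f*(9 + f)
t = -85/16 (t = 7 - (104 + 93)/(2*(-78 + 86)) = 7 - 197/(2*8) = 7 - ½*197/8 = 7 - 197/16 = -85/16 ≈ -5.3125)
(t*b(-2, 5))*C(13) = (-85/16*(-14))*(13*(9 + 13)) = 595*(13*22)/8 = (595/8)*286 = 85085/4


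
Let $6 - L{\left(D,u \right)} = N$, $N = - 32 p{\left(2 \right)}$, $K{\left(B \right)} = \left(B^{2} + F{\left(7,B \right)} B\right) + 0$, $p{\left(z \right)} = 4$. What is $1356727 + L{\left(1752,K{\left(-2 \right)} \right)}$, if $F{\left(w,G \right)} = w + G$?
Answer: $1356861$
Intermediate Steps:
$F{\left(w,G \right)} = G + w$
$K{\left(B \right)} = B^{2} + B \left(7 + B\right)$ ($K{\left(B \right)} = \left(B^{2} + \left(B + 7\right) B\right) + 0 = \left(B^{2} + \left(7 + B\right) B\right) + 0 = \left(B^{2} + B \left(7 + B\right)\right) + 0 = B^{2} + B \left(7 + B\right)$)
$N = -128$ ($N = \left(-32\right) 4 = -128$)
$L{\left(D,u \right)} = 134$ ($L{\left(D,u \right)} = 6 - -128 = 6 + 128 = 134$)
$1356727 + L{\left(1752,K{\left(-2 \right)} \right)} = 1356727 + 134 = 1356861$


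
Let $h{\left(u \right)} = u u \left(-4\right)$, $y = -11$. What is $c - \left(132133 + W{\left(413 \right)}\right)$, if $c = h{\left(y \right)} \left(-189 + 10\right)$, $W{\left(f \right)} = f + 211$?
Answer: $-46121$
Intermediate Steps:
$W{\left(f \right)} = 211 + f$
$h{\left(u \right)} = - 4 u^{2}$ ($h{\left(u \right)} = u^{2} \left(-4\right) = - 4 u^{2}$)
$c = 86636$ ($c = - 4 \left(-11\right)^{2} \left(-189 + 10\right) = \left(-4\right) 121 \left(-179\right) = \left(-484\right) \left(-179\right) = 86636$)
$c - \left(132133 + W{\left(413 \right)}\right) = 86636 - \left(132133 + \left(211 + 413\right)\right) = 86636 - \left(132133 + 624\right) = 86636 - 132757 = -46121$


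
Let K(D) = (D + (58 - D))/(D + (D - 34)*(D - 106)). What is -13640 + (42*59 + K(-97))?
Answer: -147874147/13248 ≈ -11162.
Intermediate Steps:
K(D) = 58/(D + (-106 + D)*(-34 + D)) (K(D) = 58/(D + (-34 + D)*(-106 + D)) = 58/(D + (-106 + D)*(-34 + D)))
-13640 + (42*59 + K(-97)) = -13640 + (42*59 + 58/(3604 + (-97)² - 139*(-97))) = -13640 + (2478 + 58/(3604 + 9409 + 13483)) = -13640 + (2478 + 58/26496) = -13640 + (2478 + 58*(1/26496)) = -13640 + (2478 + 29/13248) = -13640 + 32828573/13248 = -147874147/13248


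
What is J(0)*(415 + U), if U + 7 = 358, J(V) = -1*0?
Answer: 0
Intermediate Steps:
J(V) = 0
U = 351 (U = -7 + 358 = 351)
J(0)*(415 + U) = 0*(415 + 351) = 0*766 = 0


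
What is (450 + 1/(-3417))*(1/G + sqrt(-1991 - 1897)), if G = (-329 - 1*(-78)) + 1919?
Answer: 1537649/5699556 + 18451788*I*sqrt(3)/1139 ≈ 0.26978 + 28059.0*I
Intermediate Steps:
G = 1668 (G = (-329 + 78) + 1919 = -251 + 1919 = 1668)
(450 + 1/(-3417))*(1/G + sqrt(-1991 - 1897)) = (450 + 1/(-3417))*(1/1668 + sqrt(-1991 - 1897)) = (450 - 1/3417)*(1/1668 + sqrt(-3888)) = 1537649*(1/1668 + 36*I*sqrt(3))/3417 = 1537649/5699556 + 18451788*I*sqrt(3)/1139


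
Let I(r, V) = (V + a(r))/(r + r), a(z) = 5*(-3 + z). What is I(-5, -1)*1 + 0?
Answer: 41/10 ≈ 4.1000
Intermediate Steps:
a(z) = -15 + 5*z
I(r, V) = (-15 + V + 5*r)/(2*r) (I(r, V) = (V + (-15 + 5*r))/(r + r) = (-15 + V + 5*r)/((2*r)) = (-15 + V + 5*r)*(1/(2*r)) = (-15 + V + 5*r)/(2*r))
I(-5, -1)*1 + 0 = ((½)*(-15 - 1 + 5*(-5))/(-5))*1 + 0 = ((½)*(-⅕)*(-15 - 1 - 25))*1 + 0 = ((½)*(-⅕)*(-41))*1 + 0 = (41/10)*1 + 0 = 41/10 + 0 = 41/10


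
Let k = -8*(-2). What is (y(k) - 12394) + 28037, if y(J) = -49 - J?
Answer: 15578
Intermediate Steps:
k = 16
(y(k) - 12394) + 28037 = ((-49 - 1*16) - 12394) + 28037 = ((-49 - 16) - 12394) + 28037 = (-65 - 12394) + 28037 = -12459 + 28037 = 15578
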